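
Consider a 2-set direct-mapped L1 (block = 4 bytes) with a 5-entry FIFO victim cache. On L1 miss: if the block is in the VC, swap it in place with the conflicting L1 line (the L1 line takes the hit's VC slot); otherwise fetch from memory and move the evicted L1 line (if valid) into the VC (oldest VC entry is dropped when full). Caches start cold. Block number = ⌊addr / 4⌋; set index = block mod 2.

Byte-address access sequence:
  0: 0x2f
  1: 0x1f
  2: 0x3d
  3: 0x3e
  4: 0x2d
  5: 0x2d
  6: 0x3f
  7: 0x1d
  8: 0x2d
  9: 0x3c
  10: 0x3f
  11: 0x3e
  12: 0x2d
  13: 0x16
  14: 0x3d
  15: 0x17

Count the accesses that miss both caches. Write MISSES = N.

MISSES = 4

  [0] addr=0x2f blk=11 s=1: MISS | VC []
  [1] addr=0x1f blk=7 s=1: MISS | VC [11]
  [2] addr=0x3d blk=15 s=1: MISS | VC [11, 7]
  [3] addr=0x3e blk=15 s=1: L1-HIT | VC [11, 7]
  [4] addr=0x2d blk=11 s=1: VC-HIT | VC [15, 7]
  [5] addr=0x2d blk=11 s=1: L1-HIT | VC [15, 7]
  [6] addr=0x3f blk=15 s=1: VC-HIT | VC [11, 7]
  [7] addr=0x1d blk=7 s=1: VC-HIT | VC [11, 15]
  [8] addr=0x2d blk=11 s=1: VC-HIT | VC [7, 15]
  [9] addr=0x3c blk=15 s=1: VC-HIT | VC [7, 11]
  [10] addr=0x3f blk=15 s=1: L1-HIT | VC [7, 11]
  [11] addr=0x3e blk=15 s=1: L1-HIT | VC [7, 11]
  [12] addr=0x2d blk=11 s=1: VC-HIT | VC [7, 15]
  [13] addr=0x16 blk=5 s=1: MISS | VC [7, 15, 11]
  [14] addr=0x3d blk=15 s=1: VC-HIT | VC [7, 5, 11]
  [15] addr=0x17 blk=5 s=1: VC-HIT | VC [7, 15, 11]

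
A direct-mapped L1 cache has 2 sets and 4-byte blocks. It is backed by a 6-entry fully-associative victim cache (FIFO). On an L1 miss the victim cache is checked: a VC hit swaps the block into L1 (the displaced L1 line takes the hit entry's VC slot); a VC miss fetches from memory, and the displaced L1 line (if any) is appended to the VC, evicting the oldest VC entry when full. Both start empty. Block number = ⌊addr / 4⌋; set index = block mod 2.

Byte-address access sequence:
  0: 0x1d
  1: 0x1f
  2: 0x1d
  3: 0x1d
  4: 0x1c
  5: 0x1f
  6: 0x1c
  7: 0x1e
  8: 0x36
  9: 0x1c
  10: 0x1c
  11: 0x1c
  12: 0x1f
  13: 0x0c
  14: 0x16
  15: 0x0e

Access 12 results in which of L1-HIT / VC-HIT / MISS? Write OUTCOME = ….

OUTCOME = L1-HIT

#0 0x1d→b7/s1 MISS; vc=[]
#1 0x1f→b7/s1 L1-HIT; vc=[]
#2 0x1d→b7/s1 L1-HIT; vc=[]
#3 0x1d→b7/s1 L1-HIT; vc=[]
#4 0x1c→b7/s1 L1-HIT; vc=[]
#5 0x1f→b7/s1 L1-HIT; vc=[]
#6 0x1c→b7/s1 L1-HIT; vc=[]
#7 0x1e→b7/s1 L1-HIT; vc=[]
#8 0x36→b13/s1 MISS; vc=[7]
#9 0x1c→b7/s1 VC-HIT; vc=[13]
#10 0x1c→b7/s1 L1-HIT; vc=[13]
#11 0x1c→b7/s1 L1-HIT; vc=[13]
#12 0x1f→b7/s1 L1-HIT; vc=[13]
#13 0xc→b3/s1 MISS; vc=[13,7]
#14 0x16→b5/s1 MISS; vc=[13,7,3]
#15 0xe→b3/s1 VC-HIT; vc=[13,7,5]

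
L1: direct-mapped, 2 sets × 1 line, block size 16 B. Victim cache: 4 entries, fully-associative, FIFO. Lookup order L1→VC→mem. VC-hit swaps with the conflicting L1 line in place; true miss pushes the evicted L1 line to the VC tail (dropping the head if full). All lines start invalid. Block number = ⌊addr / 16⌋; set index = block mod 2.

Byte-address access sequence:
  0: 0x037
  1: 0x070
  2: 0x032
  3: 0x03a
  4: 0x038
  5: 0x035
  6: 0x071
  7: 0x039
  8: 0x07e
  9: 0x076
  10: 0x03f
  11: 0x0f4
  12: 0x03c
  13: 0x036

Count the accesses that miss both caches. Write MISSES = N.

MISSES = 3

#0 0x37→b3/s1 MISS; vc=[]
#1 0x70→b7/s1 MISS; vc=[3]
#2 0x32→b3/s1 VC-HIT; vc=[7]
#3 0x3a→b3/s1 L1-HIT; vc=[7]
#4 0x38→b3/s1 L1-HIT; vc=[7]
#5 0x35→b3/s1 L1-HIT; vc=[7]
#6 0x71→b7/s1 VC-HIT; vc=[3]
#7 0x39→b3/s1 VC-HIT; vc=[7]
#8 0x7e→b7/s1 VC-HIT; vc=[3]
#9 0x76→b7/s1 L1-HIT; vc=[3]
#10 0x3f→b3/s1 VC-HIT; vc=[7]
#11 0xf4→b15/s1 MISS; vc=[7,3]
#12 0x3c→b3/s1 VC-HIT; vc=[7,15]
#13 0x36→b3/s1 L1-HIT; vc=[7,15]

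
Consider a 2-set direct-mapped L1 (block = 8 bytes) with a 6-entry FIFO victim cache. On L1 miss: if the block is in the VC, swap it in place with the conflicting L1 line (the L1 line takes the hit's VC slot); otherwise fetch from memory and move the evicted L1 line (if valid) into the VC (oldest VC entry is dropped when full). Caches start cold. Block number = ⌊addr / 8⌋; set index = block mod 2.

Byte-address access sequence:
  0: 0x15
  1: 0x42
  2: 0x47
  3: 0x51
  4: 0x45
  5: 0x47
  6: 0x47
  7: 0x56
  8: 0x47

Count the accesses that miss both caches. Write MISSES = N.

MISSES = 3

  [0] addr=0x15 blk=2 s=0: MISS | VC []
  [1] addr=0x42 blk=8 s=0: MISS | VC [2]
  [2] addr=0x47 blk=8 s=0: L1-HIT | VC [2]
  [3] addr=0x51 blk=10 s=0: MISS | VC [2, 8]
  [4] addr=0x45 blk=8 s=0: VC-HIT | VC [2, 10]
  [5] addr=0x47 blk=8 s=0: L1-HIT | VC [2, 10]
  [6] addr=0x47 blk=8 s=0: L1-HIT | VC [2, 10]
  [7] addr=0x56 blk=10 s=0: VC-HIT | VC [2, 8]
  [8] addr=0x47 blk=8 s=0: VC-HIT | VC [2, 10]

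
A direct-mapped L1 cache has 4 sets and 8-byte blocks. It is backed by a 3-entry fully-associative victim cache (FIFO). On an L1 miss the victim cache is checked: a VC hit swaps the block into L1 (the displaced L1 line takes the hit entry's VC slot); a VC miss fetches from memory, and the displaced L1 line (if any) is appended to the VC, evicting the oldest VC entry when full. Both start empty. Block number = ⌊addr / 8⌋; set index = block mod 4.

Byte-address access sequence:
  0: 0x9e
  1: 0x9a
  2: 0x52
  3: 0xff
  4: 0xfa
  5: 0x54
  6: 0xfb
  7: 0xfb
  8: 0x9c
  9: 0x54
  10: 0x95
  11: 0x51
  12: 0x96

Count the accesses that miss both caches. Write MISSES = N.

0: 0x9e (blk 19, set 3) → MISS  vc=[]
1: 0x9a (blk 19, set 3) → L1-HIT  vc=[]
2: 0x52 (blk 10, set 2) → MISS  vc=[]
3: 0xff (blk 31, set 3) → MISS  vc=[19]
4: 0xfa (blk 31, set 3) → L1-HIT  vc=[19]
5: 0x54 (blk 10, set 2) → L1-HIT  vc=[19]
6: 0xfb (blk 31, set 3) → L1-HIT  vc=[19]
7: 0xfb (blk 31, set 3) → L1-HIT  vc=[19]
8: 0x9c (blk 19, set 3) → VC-HIT  vc=[31]
9: 0x54 (blk 10, set 2) → L1-HIT  vc=[31]
10: 0x95 (blk 18, set 2) → MISS  vc=[31, 10]
11: 0x51 (blk 10, set 2) → VC-HIT  vc=[31, 18]
12: 0x96 (blk 18, set 2) → VC-HIT  vc=[31, 10]

MISSES = 4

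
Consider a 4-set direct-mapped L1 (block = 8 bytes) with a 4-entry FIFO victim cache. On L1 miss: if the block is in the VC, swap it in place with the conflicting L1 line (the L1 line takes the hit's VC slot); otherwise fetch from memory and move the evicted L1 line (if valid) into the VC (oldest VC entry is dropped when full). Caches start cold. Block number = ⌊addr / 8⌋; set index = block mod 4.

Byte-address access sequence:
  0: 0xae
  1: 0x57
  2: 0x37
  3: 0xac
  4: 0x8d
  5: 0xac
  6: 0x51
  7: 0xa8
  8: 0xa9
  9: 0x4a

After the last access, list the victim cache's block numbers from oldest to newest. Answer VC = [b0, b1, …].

VC = [6, 17, 21]

  [0] addr=0xae blk=21 s=1: MISS | VC []
  [1] addr=0x57 blk=10 s=2: MISS | VC []
  [2] addr=0x37 blk=6 s=2: MISS | VC [10]
  [3] addr=0xac blk=21 s=1: L1-HIT | VC [10]
  [4] addr=0x8d blk=17 s=1: MISS | VC [10, 21]
  [5] addr=0xac blk=21 s=1: VC-HIT | VC [10, 17]
  [6] addr=0x51 blk=10 s=2: VC-HIT | VC [6, 17]
  [7] addr=0xa8 blk=21 s=1: L1-HIT | VC [6, 17]
  [8] addr=0xa9 blk=21 s=1: L1-HIT | VC [6, 17]
  [9] addr=0x4a blk=9 s=1: MISS | VC [6, 17, 21]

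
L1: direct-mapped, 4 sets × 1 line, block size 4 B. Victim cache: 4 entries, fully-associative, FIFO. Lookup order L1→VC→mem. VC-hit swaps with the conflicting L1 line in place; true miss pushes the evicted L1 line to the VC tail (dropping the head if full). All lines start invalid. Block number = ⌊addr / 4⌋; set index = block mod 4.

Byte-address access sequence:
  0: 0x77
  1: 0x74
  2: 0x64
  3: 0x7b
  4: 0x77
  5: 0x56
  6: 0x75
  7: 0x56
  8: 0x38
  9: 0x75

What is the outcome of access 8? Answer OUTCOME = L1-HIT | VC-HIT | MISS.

OUTCOME = MISS

  [0] addr=0x77 blk=29 s=1: MISS | VC []
  [1] addr=0x74 blk=29 s=1: L1-HIT | VC []
  [2] addr=0x64 blk=25 s=1: MISS | VC [29]
  [3] addr=0x7b blk=30 s=2: MISS | VC [29]
  [4] addr=0x77 blk=29 s=1: VC-HIT | VC [25]
  [5] addr=0x56 blk=21 s=1: MISS | VC [25, 29]
  [6] addr=0x75 blk=29 s=1: VC-HIT | VC [25, 21]
  [7] addr=0x56 blk=21 s=1: VC-HIT | VC [25, 29]
  [8] addr=0x38 blk=14 s=2: MISS | VC [25, 29, 30]
  [9] addr=0x75 blk=29 s=1: VC-HIT | VC [25, 21, 30]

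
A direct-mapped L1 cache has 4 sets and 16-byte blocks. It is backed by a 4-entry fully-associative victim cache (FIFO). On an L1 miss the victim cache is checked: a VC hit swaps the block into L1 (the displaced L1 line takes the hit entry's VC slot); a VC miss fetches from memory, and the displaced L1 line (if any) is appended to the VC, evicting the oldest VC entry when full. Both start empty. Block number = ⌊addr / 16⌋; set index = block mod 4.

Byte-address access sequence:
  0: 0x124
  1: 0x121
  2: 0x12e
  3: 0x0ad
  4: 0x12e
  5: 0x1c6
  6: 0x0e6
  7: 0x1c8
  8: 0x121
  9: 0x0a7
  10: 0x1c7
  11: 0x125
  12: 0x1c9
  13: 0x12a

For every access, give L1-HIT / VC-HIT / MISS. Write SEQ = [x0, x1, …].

SEQ = [MISS, L1-HIT, L1-HIT, MISS, VC-HIT, MISS, MISS, L1-HIT, VC-HIT, VC-HIT, L1-HIT, VC-HIT, L1-HIT, L1-HIT]

0: 0x124 (blk 18, set 2) → MISS  vc=[]
1: 0x121 (blk 18, set 2) → L1-HIT  vc=[]
2: 0x12e (blk 18, set 2) → L1-HIT  vc=[]
3: 0xad (blk 10, set 2) → MISS  vc=[18]
4: 0x12e (blk 18, set 2) → VC-HIT  vc=[10]
5: 0x1c6 (blk 28, set 0) → MISS  vc=[10]
6: 0xe6 (blk 14, set 2) → MISS  vc=[10, 18]
7: 0x1c8 (blk 28, set 0) → L1-HIT  vc=[10, 18]
8: 0x121 (blk 18, set 2) → VC-HIT  vc=[10, 14]
9: 0xa7 (blk 10, set 2) → VC-HIT  vc=[18, 14]
10: 0x1c7 (blk 28, set 0) → L1-HIT  vc=[18, 14]
11: 0x125 (blk 18, set 2) → VC-HIT  vc=[10, 14]
12: 0x1c9 (blk 28, set 0) → L1-HIT  vc=[10, 14]
13: 0x12a (blk 18, set 2) → L1-HIT  vc=[10, 14]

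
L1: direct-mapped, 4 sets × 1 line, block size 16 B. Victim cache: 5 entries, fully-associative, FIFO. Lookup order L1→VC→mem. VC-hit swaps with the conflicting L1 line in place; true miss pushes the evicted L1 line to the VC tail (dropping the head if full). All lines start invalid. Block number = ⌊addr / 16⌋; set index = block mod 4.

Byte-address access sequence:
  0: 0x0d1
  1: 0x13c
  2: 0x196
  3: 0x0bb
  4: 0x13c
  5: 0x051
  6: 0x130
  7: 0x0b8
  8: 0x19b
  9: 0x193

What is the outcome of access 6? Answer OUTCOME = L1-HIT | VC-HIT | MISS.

  [0] addr=0xd1 blk=13 s=1: MISS | VC []
  [1] addr=0x13c blk=19 s=3: MISS | VC []
  [2] addr=0x196 blk=25 s=1: MISS | VC [13]
  [3] addr=0xbb blk=11 s=3: MISS | VC [13, 19]
  [4] addr=0x13c blk=19 s=3: VC-HIT | VC [13, 11]
  [5] addr=0x51 blk=5 s=1: MISS | VC [13, 11, 25]
  [6] addr=0x130 blk=19 s=3: L1-HIT | VC [13, 11, 25]
  [7] addr=0xb8 blk=11 s=3: VC-HIT | VC [13, 19, 25]
  [8] addr=0x19b blk=25 s=1: VC-HIT | VC [13, 19, 5]
  [9] addr=0x193 blk=25 s=1: L1-HIT | VC [13, 19, 5]

OUTCOME = L1-HIT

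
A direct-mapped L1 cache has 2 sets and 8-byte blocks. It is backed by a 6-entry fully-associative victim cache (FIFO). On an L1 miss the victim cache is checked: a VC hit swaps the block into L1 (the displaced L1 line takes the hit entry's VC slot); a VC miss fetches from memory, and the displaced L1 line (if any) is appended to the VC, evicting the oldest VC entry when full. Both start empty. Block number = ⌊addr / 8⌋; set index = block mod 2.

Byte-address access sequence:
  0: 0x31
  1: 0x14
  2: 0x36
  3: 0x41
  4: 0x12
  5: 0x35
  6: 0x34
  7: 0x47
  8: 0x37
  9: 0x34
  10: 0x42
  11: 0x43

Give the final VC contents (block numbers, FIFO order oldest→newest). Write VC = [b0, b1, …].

#0 0x31→b6/s0 MISS; vc=[]
#1 0x14→b2/s0 MISS; vc=[6]
#2 0x36→b6/s0 VC-HIT; vc=[2]
#3 0x41→b8/s0 MISS; vc=[2,6]
#4 0x12→b2/s0 VC-HIT; vc=[8,6]
#5 0x35→b6/s0 VC-HIT; vc=[8,2]
#6 0x34→b6/s0 L1-HIT; vc=[8,2]
#7 0x47→b8/s0 VC-HIT; vc=[6,2]
#8 0x37→b6/s0 VC-HIT; vc=[8,2]
#9 0x34→b6/s0 L1-HIT; vc=[8,2]
#10 0x42→b8/s0 VC-HIT; vc=[6,2]
#11 0x43→b8/s0 L1-HIT; vc=[6,2]

VC = [6, 2]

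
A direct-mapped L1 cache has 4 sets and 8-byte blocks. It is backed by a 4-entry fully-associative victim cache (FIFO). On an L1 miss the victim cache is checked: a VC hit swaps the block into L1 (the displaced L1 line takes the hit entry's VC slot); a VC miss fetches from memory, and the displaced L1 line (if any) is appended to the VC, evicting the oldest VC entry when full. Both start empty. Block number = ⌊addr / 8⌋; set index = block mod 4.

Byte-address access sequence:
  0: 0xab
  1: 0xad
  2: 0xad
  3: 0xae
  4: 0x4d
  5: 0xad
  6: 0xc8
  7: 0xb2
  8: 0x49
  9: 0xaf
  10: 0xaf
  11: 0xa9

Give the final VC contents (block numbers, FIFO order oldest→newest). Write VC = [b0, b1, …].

#0 0xab→b21/s1 MISS; vc=[]
#1 0xad→b21/s1 L1-HIT; vc=[]
#2 0xad→b21/s1 L1-HIT; vc=[]
#3 0xae→b21/s1 L1-HIT; vc=[]
#4 0x4d→b9/s1 MISS; vc=[21]
#5 0xad→b21/s1 VC-HIT; vc=[9]
#6 0xc8→b25/s1 MISS; vc=[9,21]
#7 0xb2→b22/s2 MISS; vc=[9,21]
#8 0x49→b9/s1 VC-HIT; vc=[25,21]
#9 0xaf→b21/s1 VC-HIT; vc=[25,9]
#10 0xaf→b21/s1 L1-HIT; vc=[25,9]
#11 0xa9→b21/s1 L1-HIT; vc=[25,9]

VC = [25, 9]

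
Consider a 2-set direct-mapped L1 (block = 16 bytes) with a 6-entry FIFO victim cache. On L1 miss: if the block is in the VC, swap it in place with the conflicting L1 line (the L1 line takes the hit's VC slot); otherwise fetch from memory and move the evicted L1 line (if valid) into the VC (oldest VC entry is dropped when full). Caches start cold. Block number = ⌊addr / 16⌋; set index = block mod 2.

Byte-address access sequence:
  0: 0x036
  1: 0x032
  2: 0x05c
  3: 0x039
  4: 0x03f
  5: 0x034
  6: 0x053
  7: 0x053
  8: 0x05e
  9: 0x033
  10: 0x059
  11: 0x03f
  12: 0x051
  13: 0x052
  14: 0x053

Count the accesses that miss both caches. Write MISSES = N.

#0 0x36→b3/s1 MISS; vc=[]
#1 0x32→b3/s1 L1-HIT; vc=[]
#2 0x5c→b5/s1 MISS; vc=[3]
#3 0x39→b3/s1 VC-HIT; vc=[5]
#4 0x3f→b3/s1 L1-HIT; vc=[5]
#5 0x34→b3/s1 L1-HIT; vc=[5]
#6 0x53→b5/s1 VC-HIT; vc=[3]
#7 0x53→b5/s1 L1-HIT; vc=[3]
#8 0x5e→b5/s1 L1-HIT; vc=[3]
#9 0x33→b3/s1 VC-HIT; vc=[5]
#10 0x59→b5/s1 VC-HIT; vc=[3]
#11 0x3f→b3/s1 VC-HIT; vc=[5]
#12 0x51→b5/s1 VC-HIT; vc=[3]
#13 0x52→b5/s1 L1-HIT; vc=[3]
#14 0x53→b5/s1 L1-HIT; vc=[3]

MISSES = 2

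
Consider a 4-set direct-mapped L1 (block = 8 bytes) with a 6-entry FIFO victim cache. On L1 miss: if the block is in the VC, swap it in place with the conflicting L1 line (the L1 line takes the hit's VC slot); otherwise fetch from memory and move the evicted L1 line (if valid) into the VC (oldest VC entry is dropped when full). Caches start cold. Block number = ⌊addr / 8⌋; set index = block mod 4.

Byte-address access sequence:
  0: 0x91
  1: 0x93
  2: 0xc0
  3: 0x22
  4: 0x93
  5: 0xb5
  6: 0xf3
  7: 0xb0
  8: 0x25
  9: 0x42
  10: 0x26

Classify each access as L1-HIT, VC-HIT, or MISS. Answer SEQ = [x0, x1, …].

0: 0x91 (blk 18, set 2) → MISS  vc=[]
1: 0x93 (blk 18, set 2) → L1-HIT  vc=[]
2: 0xc0 (blk 24, set 0) → MISS  vc=[]
3: 0x22 (blk 4, set 0) → MISS  vc=[24]
4: 0x93 (blk 18, set 2) → L1-HIT  vc=[24]
5: 0xb5 (blk 22, set 2) → MISS  vc=[24, 18]
6: 0xf3 (blk 30, set 2) → MISS  vc=[24, 18, 22]
7: 0xb0 (blk 22, set 2) → VC-HIT  vc=[24, 18, 30]
8: 0x25 (blk 4, set 0) → L1-HIT  vc=[24, 18, 30]
9: 0x42 (blk 8, set 0) → MISS  vc=[24, 18, 30, 4]
10: 0x26 (blk 4, set 0) → VC-HIT  vc=[24, 18, 30, 8]

SEQ = [MISS, L1-HIT, MISS, MISS, L1-HIT, MISS, MISS, VC-HIT, L1-HIT, MISS, VC-HIT]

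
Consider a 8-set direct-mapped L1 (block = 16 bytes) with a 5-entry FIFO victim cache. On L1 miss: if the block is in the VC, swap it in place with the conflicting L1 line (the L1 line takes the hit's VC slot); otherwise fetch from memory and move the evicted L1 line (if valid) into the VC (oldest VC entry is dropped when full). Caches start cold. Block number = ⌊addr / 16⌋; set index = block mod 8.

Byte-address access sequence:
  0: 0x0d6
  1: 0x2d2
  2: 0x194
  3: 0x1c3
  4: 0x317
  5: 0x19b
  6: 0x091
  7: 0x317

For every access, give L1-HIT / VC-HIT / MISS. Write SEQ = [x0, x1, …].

SEQ = [MISS, MISS, MISS, MISS, MISS, VC-HIT, MISS, VC-HIT]

0: 0xd6 (blk 13, set 5) → MISS  vc=[]
1: 0x2d2 (blk 45, set 5) → MISS  vc=[13]
2: 0x194 (blk 25, set 1) → MISS  vc=[13]
3: 0x1c3 (blk 28, set 4) → MISS  vc=[13]
4: 0x317 (blk 49, set 1) → MISS  vc=[13, 25]
5: 0x19b (blk 25, set 1) → VC-HIT  vc=[13, 49]
6: 0x91 (blk 9, set 1) → MISS  vc=[13, 49, 25]
7: 0x317 (blk 49, set 1) → VC-HIT  vc=[13, 9, 25]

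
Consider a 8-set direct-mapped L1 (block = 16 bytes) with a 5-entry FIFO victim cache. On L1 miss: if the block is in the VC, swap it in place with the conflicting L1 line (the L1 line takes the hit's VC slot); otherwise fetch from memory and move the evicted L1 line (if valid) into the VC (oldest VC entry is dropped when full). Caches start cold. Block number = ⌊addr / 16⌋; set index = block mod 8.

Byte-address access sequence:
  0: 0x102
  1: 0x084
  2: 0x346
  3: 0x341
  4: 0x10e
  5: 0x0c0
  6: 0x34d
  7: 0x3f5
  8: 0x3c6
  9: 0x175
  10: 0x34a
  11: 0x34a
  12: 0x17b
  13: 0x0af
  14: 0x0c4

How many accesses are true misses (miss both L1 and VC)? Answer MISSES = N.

#0 0x102→b16/s0 MISS; vc=[]
#1 0x84→b8/s0 MISS; vc=[16]
#2 0x346→b52/s4 MISS; vc=[16]
#3 0x341→b52/s4 L1-HIT; vc=[16]
#4 0x10e→b16/s0 VC-HIT; vc=[8]
#5 0xc0→b12/s4 MISS; vc=[8,52]
#6 0x34d→b52/s4 VC-HIT; vc=[8,12]
#7 0x3f5→b63/s7 MISS; vc=[8,12]
#8 0x3c6→b60/s4 MISS; vc=[8,12,52]
#9 0x175→b23/s7 MISS; vc=[8,12,52,63]
#10 0x34a→b52/s4 VC-HIT; vc=[8,12,60,63]
#11 0x34a→b52/s4 L1-HIT; vc=[8,12,60,63]
#12 0x17b→b23/s7 L1-HIT; vc=[8,12,60,63]
#13 0xaf→b10/s2 MISS; vc=[8,12,60,63]
#14 0xc4→b12/s4 VC-HIT; vc=[8,52,60,63]

MISSES = 8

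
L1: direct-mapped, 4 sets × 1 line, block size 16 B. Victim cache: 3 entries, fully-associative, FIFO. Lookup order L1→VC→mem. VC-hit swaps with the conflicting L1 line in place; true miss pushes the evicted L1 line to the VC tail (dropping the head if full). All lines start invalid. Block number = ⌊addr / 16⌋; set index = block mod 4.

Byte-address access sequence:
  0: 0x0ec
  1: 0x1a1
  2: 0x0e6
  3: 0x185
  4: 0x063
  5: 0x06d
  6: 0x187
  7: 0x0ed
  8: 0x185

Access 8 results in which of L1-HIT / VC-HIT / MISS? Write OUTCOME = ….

  [0] addr=0xec blk=14 s=2: MISS | VC []
  [1] addr=0x1a1 blk=26 s=2: MISS | VC [14]
  [2] addr=0xe6 blk=14 s=2: VC-HIT | VC [26]
  [3] addr=0x185 blk=24 s=0: MISS | VC [26]
  [4] addr=0x63 blk=6 s=2: MISS | VC [26, 14]
  [5] addr=0x6d blk=6 s=2: L1-HIT | VC [26, 14]
  [6] addr=0x187 blk=24 s=0: L1-HIT | VC [26, 14]
  [7] addr=0xed blk=14 s=2: VC-HIT | VC [26, 6]
  [8] addr=0x185 blk=24 s=0: L1-HIT | VC [26, 6]

OUTCOME = L1-HIT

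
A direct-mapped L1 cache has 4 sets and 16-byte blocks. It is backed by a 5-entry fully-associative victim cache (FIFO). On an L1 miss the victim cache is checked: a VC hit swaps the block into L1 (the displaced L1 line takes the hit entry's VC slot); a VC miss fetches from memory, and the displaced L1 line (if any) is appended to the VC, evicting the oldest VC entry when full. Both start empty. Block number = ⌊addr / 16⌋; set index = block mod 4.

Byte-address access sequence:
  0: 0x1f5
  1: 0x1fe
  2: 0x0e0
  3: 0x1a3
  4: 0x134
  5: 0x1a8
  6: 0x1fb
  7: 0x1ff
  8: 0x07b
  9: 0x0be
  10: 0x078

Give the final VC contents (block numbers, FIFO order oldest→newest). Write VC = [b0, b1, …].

VC = [14, 19, 31, 11]

#0 0x1f5→b31/s3 MISS; vc=[]
#1 0x1fe→b31/s3 L1-HIT; vc=[]
#2 0xe0→b14/s2 MISS; vc=[]
#3 0x1a3→b26/s2 MISS; vc=[14]
#4 0x134→b19/s3 MISS; vc=[14,31]
#5 0x1a8→b26/s2 L1-HIT; vc=[14,31]
#6 0x1fb→b31/s3 VC-HIT; vc=[14,19]
#7 0x1ff→b31/s3 L1-HIT; vc=[14,19]
#8 0x7b→b7/s3 MISS; vc=[14,19,31]
#9 0xbe→b11/s3 MISS; vc=[14,19,31,7]
#10 0x78→b7/s3 VC-HIT; vc=[14,19,31,11]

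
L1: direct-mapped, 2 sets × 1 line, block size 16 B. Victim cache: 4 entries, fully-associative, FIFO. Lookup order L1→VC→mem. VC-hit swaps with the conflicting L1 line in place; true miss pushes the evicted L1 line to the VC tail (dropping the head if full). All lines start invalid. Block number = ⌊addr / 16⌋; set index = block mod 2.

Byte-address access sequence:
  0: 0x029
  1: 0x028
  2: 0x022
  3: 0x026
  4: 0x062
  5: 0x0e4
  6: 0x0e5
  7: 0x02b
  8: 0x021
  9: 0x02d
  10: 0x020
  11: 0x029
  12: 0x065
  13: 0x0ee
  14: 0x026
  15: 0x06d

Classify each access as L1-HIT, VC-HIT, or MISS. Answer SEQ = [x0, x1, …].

SEQ = [MISS, L1-HIT, L1-HIT, L1-HIT, MISS, MISS, L1-HIT, VC-HIT, L1-HIT, L1-HIT, L1-HIT, L1-HIT, VC-HIT, VC-HIT, VC-HIT, VC-HIT]

0: 0x29 (blk 2, set 0) → MISS  vc=[]
1: 0x28 (blk 2, set 0) → L1-HIT  vc=[]
2: 0x22 (blk 2, set 0) → L1-HIT  vc=[]
3: 0x26 (blk 2, set 0) → L1-HIT  vc=[]
4: 0x62 (blk 6, set 0) → MISS  vc=[2]
5: 0xe4 (blk 14, set 0) → MISS  vc=[2, 6]
6: 0xe5 (blk 14, set 0) → L1-HIT  vc=[2, 6]
7: 0x2b (blk 2, set 0) → VC-HIT  vc=[14, 6]
8: 0x21 (blk 2, set 0) → L1-HIT  vc=[14, 6]
9: 0x2d (blk 2, set 0) → L1-HIT  vc=[14, 6]
10: 0x20 (blk 2, set 0) → L1-HIT  vc=[14, 6]
11: 0x29 (blk 2, set 0) → L1-HIT  vc=[14, 6]
12: 0x65 (blk 6, set 0) → VC-HIT  vc=[14, 2]
13: 0xee (blk 14, set 0) → VC-HIT  vc=[6, 2]
14: 0x26 (blk 2, set 0) → VC-HIT  vc=[6, 14]
15: 0x6d (blk 6, set 0) → VC-HIT  vc=[2, 14]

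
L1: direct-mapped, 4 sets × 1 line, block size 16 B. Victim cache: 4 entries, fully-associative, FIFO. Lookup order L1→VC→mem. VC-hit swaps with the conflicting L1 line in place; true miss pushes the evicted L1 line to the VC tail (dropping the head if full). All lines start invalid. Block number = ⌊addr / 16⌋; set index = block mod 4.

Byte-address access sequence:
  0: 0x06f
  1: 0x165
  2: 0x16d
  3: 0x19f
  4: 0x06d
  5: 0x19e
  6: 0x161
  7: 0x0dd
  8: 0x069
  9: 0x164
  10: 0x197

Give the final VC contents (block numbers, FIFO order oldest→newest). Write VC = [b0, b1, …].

VC = [6, 13]

0: 0x6f (blk 6, set 2) → MISS  vc=[]
1: 0x165 (blk 22, set 2) → MISS  vc=[6]
2: 0x16d (blk 22, set 2) → L1-HIT  vc=[6]
3: 0x19f (blk 25, set 1) → MISS  vc=[6]
4: 0x6d (blk 6, set 2) → VC-HIT  vc=[22]
5: 0x19e (blk 25, set 1) → L1-HIT  vc=[22]
6: 0x161 (blk 22, set 2) → VC-HIT  vc=[6]
7: 0xdd (blk 13, set 1) → MISS  vc=[6, 25]
8: 0x69 (blk 6, set 2) → VC-HIT  vc=[22, 25]
9: 0x164 (blk 22, set 2) → VC-HIT  vc=[6, 25]
10: 0x197 (blk 25, set 1) → VC-HIT  vc=[6, 13]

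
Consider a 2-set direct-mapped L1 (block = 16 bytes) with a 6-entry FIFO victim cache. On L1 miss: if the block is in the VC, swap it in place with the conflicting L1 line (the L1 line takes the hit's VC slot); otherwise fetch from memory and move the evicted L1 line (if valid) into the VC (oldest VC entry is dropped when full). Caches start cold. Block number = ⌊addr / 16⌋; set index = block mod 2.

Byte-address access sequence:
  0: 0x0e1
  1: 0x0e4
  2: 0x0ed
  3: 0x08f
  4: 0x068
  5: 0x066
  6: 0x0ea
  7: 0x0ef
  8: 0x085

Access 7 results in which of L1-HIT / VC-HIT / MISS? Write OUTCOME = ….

  [0] addr=0xe1 blk=14 s=0: MISS | VC []
  [1] addr=0xe4 blk=14 s=0: L1-HIT | VC []
  [2] addr=0xed blk=14 s=0: L1-HIT | VC []
  [3] addr=0x8f blk=8 s=0: MISS | VC [14]
  [4] addr=0x68 blk=6 s=0: MISS | VC [14, 8]
  [5] addr=0x66 blk=6 s=0: L1-HIT | VC [14, 8]
  [6] addr=0xea blk=14 s=0: VC-HIT | VC [6, 8]
  [7] addr=0xef blk=14 s=0: L1-HIT | VC [6, 8]
  [8] addr=0x85 blk=8 s=0: VC-HIT | VC [6, 14]

OUTCOME = L1-HIT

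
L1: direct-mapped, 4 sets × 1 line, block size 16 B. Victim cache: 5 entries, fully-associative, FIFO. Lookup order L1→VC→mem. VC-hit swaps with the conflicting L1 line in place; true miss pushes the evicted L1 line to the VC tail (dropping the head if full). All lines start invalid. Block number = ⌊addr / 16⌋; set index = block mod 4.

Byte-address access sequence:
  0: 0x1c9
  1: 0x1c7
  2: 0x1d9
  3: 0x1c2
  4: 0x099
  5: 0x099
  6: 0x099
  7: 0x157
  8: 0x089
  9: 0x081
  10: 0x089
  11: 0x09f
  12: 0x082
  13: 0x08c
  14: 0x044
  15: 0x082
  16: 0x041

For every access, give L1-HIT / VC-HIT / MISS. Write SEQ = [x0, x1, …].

SEQ = [MISS, L1-HIT, MISS, L1-HIT, MISS, L1-HIT, L1-HIT, MISS, MISS, L1-HIT, L1-HIT, VC-HIT, L1-HIT, L1-HIT, MISS, VC-HIT, VC-HIT]

#0 0x1c9→b28/s0 MISS; vc=[]
#1 0x1c7→b28/s0 L1-HIT; vc=[]
#2 0x1d9→b29/s1 MISS; vc=[]
#3 0x1c2→b28/s0 L1-HIT; vc=[]
#4 0x99→b9/s1 MISS; vc=[29]
#5 0x99→b9/s1 L1-HIT; vc=[29]
#6 0x99→b9/s1 L1-HIT; vc=[29]
#7 0x157→b21/s1 MISS; vc=[29,9]
#8 0x89→b8/s0 MISS; vc=[29,9,28]
#9 0x81→b8/s0 L1-HIT; vc=[29,9,28]
#10 0x89→b8/s0 L1-HIT; vc=[29,9,28]
#11 0x9f→b9/s1 VC-HIT; vc=[29,21,28]
#12 0x82→b8/s0 L1-HIT; vc=[29,21,28]
#13 0x8c→b8/s0 L1-HIT; vc=[29,21,28]
#14 0x44→b4/s0 MISS; vc=[29,21,28,8]
#15 0x82→b8/s0 VC-HIT; vc=[29,21,28,4]
#16 0x41→b4/s0 VC-HIT; vc=[29,21,28,8]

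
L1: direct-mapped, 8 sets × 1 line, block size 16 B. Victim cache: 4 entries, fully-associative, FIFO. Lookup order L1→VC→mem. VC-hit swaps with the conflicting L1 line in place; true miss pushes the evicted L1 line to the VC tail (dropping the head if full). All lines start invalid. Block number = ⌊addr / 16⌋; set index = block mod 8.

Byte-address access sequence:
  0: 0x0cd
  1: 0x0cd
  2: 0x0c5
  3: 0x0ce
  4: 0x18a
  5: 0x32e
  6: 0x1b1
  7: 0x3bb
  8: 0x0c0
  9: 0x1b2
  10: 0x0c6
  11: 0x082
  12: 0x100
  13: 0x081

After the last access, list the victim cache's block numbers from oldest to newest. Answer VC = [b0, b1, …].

VC = [59, 24, 16]

#0 0xcd→b12/s4 MISS; vc=[]
#1 0xcd→b12/s4 L1-HIT; vc=[]
#2 0xc5→b12/s4 L1-HIT; vc=[]
#3 0xce→b12/s4 L1-HIT; vc=[]
#4 0x18a→b24/s0 MISS; vc=[]
#5 0x32e→b50/s2 MISS; vc=[]
#6 0x1b1→b27/s3 MISS; vc=[]
#7 0x3bb→b59/s3 MISS; vc=[27]
#8 0xc0→b12/s4 L1-HIT; vc=[27]
#9 0x1b2→b27/s3 VC-HIT; vc=[59]
#10 0xc6→b12/s4 L1-HIT; vc=[59]
#11 0x82→b8/s0 MISS; vc=[59,24]
#12 0x100→b16/s0 MISS; vc=[59,24,8]
#13 0x81→b8/s0 VC-HIT; vc=[59,24,16]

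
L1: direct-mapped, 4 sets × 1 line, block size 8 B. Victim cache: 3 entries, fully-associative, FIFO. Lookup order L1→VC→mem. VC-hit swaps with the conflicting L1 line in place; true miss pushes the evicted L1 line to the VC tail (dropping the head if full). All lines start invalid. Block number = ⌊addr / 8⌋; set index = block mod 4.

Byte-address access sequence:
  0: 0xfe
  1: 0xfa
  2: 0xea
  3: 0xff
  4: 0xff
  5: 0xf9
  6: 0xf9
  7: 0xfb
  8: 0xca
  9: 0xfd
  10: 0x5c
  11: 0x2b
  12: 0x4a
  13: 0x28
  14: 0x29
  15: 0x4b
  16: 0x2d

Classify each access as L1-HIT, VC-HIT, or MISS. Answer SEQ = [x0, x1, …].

SEQ = [MISS, L1-HIT, MISS, L1-HIT, L1-HIT, L1-HIT, L1-HIT, L1-HIT, MISS, L1-HIT, MISS, MISS, MISS, VC-HIT, L1-HIT, VC-HIT, VC-HIT]

  [0] addr=0xfe blk=31 s=3: MISS | VC []
  [1] addr=0xfa blk=31 s=3: L1-HIT | VC []
  [2] addr=0xea blk=29 s=1: MISS | VC []
  [3] addr=0xff blk=31 s=3: L1-HIT | VC []
  [4] addr=0xff blk=31 s=3: L1-HIT | VC []
  [5] addr=0xf9 blk=31 s=3: L1-HIT | VC []
  [6] addr=0xf9 blk=31 s=3: L1-HIT | VC []
  [7] addr=0xfb blk=31 s=3: L1-HIT | VC []
  [8] addr=0xca blk=25 s=1: MISS | VC [29]
  [9] addr=0xfd blk=31 s=3: L1-HIT | VC [29]
  [10] addr=0x5c blk=11 s=3: MISS | VC [29, 31]
  [11] addr=0x2b blk=5 s=1: MISS | VC [29, 31, 25]
  [12] addr=0x4a blk=9 s=1: MISS | VC [31, 25, 5]
  [13] addr=0x28 blk=5 s=1: VC-HIT | VC [31, 25, 9]
  [14] addr=0x29 blk=5 s=1: L1-HIT | VC [31, 25, 9]
  [15] addr=0x4b blk=9 s=1: VC-HIT | VC [31, 25, 5]
  [16] addr=0x2d blk=5 s=1: VC-HIT | VC [31, 25, 9]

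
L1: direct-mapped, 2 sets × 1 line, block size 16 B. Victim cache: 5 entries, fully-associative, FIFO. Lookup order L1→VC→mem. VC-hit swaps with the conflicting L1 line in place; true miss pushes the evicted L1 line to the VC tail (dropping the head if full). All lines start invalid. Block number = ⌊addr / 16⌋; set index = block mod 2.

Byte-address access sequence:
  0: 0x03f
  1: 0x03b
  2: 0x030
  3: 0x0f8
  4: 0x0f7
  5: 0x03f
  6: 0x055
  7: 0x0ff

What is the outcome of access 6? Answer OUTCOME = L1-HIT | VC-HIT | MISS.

OUTCOME = MISS

  [0] addr=0x3f blk=3 s=1: MISS | VC []
  [1] addr=0x3b blk=3 s=1: L1-HIT | VC []
  [2] addr=0x30 blk=3 s=1: L1-HIT | VC []
  [3] addr=0xf8 blk=15 s=1: MISS | VC [3]
  [4] addr=0xf7 blk=15 s=1: L1-HIT | VC [3]
  [5] addr=0x3f blk=3 s=1: VC-HIT | VC [15]
  [6] addr=0x55 blk=5 s=1: MISS | VC [15, 3]
  [7] addr=0xff blk=15 s=1: VC-HIT | VC [5, 3]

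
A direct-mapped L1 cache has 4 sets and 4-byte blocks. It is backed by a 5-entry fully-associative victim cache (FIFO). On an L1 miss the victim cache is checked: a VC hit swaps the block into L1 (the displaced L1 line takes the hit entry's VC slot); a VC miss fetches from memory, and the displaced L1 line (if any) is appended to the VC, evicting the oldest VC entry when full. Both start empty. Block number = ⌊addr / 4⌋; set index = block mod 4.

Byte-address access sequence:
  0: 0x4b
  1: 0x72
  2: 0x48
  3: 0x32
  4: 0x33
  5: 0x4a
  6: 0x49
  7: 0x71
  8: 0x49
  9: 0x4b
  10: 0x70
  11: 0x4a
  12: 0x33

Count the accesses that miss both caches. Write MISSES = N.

0: 0x4b (blk 18, set 2) → MISS  vc=[]
1: 0x72 (blk 28, set 0) → MISS  vc=[]
2: 0x48 (blk 18, set 2) → L1-HIT  vc=[]
3: 0x32 (blk 12, set 0) → MISS  vc=[28]
4: 0x33 (blk 12, set 0) → L1-HIT  vc=[28]
5: 0x4a (blk 18, set 2) → L1-HIT  vc=[28]
6: 0x49 (blk 18, set 2) → L1-HIT  vc=[28]
7: 0x71 (blk 28, set 0) → VC-HIT  vc=[12]
8: 0x49 (blk 18, set 2) → L1-HIT  vc=[12]
9: 0x4b (blk 18, set 2) → L1-HIT  vc=[12]
10: 0x70 (blk 28, set 0) → L1-HIT  vc=[12]
11: 0x4a (blk 18, set 2) → L1-HIT  vc=[12]
12: 0x33 (blk 12, set 0) → VC-HIT  vc=[28]

MISSES = 3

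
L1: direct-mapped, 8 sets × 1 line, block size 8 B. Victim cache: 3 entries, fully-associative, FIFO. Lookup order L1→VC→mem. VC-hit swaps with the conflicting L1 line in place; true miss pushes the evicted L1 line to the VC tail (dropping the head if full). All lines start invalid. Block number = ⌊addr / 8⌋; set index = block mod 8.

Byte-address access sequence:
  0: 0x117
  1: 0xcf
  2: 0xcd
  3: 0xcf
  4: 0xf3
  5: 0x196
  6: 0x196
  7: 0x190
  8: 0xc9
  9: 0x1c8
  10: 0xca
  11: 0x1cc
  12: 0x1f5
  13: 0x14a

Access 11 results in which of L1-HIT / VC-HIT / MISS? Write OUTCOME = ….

  [0] addr=0x117 blk=34 s=2: MISS | VC []
  [1] addr=0xcf blk=25 s=1: MISS | VC []
  [2] addr=0xcd blk=25 s=1: L1-HIT | VC []
  [3] addr=0xcf blk=25 s=1: L1-HIT | VC []
  [4] addr=0xf3 blk=30 s=6: MISS | VC []
  [5] addr=0x196 blk=50 s=2: MISS | VC [34]
  [6] addr=0x196 blk=50 s=2: L1-HIT | VC [34]
  [7] addr=0x190 blk=50 s=2: L1-HIT | VC [34]
  [8] addr=0xc9 blk=25 s=1: L1-HIT | VC [34]
  [9] addr=0x1c8 blk=57 s=1: MISS | VC [34, 25]
  [10] addr=0xca blk=25 s=1: VC-HIT | VC [34, 57]
  [11] addr=0x1cc blk=57 s=1: VC-HIT | VC [34, 25]
  [12] addr=0x1f5 blk=62 s=6: MISS | VC [34, 25, 30]
  [13] addr=0x14a blk=41 s=1: MISS | VC [25, 30, 57]

OUTCOME = VC-HIT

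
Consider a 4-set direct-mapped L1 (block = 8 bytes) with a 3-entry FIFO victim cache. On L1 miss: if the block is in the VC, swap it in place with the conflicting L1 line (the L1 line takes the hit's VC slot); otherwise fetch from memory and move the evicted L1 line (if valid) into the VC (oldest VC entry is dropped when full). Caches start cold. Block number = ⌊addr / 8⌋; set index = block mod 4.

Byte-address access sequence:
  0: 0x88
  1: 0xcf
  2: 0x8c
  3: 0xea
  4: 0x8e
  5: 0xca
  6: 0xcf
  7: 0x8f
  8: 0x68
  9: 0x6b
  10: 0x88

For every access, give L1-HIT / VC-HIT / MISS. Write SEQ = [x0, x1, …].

SEQ = [MISS, MISS, VC-HIT, MISS, VC-HIT, VC-HIT, L1-HIT, VC-HIT, MISS, L1-HIT, VC-HIT]

0: 0x88 (blk 17, set 1) → MISS  vc=[]
1: 0xcf (blk 25, set 1) → MISS  vc=[17]
2: 0x8c (blk 17, set 1) → VC-HIT  vc=[25]
3: 0xea (blk 29, set 1) → MISS  vc=[25, 17]
4: 0x8e (blk 17, set 1) → VC-HIT  vc=[25, 29]
5: 0xca (blk 25, set 1) → VC-HIT  vc=[17, 29]
6: 0xcf (blk 25, set 1) → L1-HIT  vc=[17, 29]
7: 0x8f (blk 17, set 1) → VC-HIT  vc=[25, 29]
8: 0x68 (blk 13, set 1) → MISS  vc=[25, 29, 17]
9: 0x6b (blk 13, set 1) → L1-HIT  vc=[25, 29, 17]
10: 0x88 (blk 17, set 1) → VC-HIT  vc=[25, 29, 13]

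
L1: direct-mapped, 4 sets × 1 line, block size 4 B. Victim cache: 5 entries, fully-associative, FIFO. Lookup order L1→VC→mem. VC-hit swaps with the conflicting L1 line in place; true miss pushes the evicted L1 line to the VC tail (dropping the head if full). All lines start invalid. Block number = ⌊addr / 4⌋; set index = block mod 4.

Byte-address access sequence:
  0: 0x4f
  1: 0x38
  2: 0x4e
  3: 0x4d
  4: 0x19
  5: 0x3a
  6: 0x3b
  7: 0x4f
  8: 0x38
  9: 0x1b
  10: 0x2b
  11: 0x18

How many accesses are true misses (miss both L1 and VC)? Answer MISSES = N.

MISSES = 4

  [0] addr=0x4f blk=19 s=3: MISS | VC []
  [1] addr=0x38 blk=14 s=2: MISS | VC []
  [2] addr=0x4e blk=19 s=3: L1-HIT | VC []
  [3] addr=0x4d blk=19 s=3: L1-HIT | VC []
  [4] addr=0x19 blk=6 s=2: MISS | VC [14]
  [5] addr=0x3a blk=14 s=2: VC-HIT | VC [6]
  [6] addr=0x3b blk=14 s=2: L1-HIT | VC [6]
  [7] addr=0x4f blk=19 s=3: L1-HIT | VC [6]
  [8] addr=0x38 blk=14 s=2: L1-HIT | VC [6]
  [9] addr=0x1b blk=6 s=2: VC-HIT | VC [14]
  [10] addr=0x2b blk=10 s=2: MISS | VC [14, 6]
  [11] addr=0x18 blk=6 s=2: VC-HIT | VC [14, 10]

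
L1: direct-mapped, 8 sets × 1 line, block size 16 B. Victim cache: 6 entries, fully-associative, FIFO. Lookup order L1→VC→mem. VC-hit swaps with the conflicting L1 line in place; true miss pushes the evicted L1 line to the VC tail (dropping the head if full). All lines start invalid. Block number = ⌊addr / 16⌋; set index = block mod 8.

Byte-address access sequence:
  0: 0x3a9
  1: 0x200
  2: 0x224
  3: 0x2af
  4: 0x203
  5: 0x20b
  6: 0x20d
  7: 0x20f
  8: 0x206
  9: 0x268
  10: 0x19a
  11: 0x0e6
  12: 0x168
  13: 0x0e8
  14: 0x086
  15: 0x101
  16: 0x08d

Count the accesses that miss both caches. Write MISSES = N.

MISSES = 10

  [0] addr=0x3a9 blk=58 s=2: MISS | VC []
  [1] addr=0x200 blk=32 s=0: MISS | VC []
  [2] addr=0x224 blk=34 s=2: MISS | VC [58]
  [3] addr=0x2af blk=42 s=2: MISS | VC [58, 34]
  [4] addr=0x203 blk=32 s=0: L1-HIT | VC [58, 34]
  [5] addr=0x20b blk=32 s=0: L1-HIT | VC [58, 34]
  [6] addr=0x20d blk=32 s=0: L1-HIT | VC [58, 34]
  [7] addr=0x20f blk=32 s=0: L1-HIT | VC [58, 34]
  [8] addr=0x206 blk=32 s=0: L1-HIT | VC [58, 34]
  [9] addr=0x268 blk=38 s=6: MISS | VC [58, 34]
  [10] addr=0x19a blk=25 s=1: MISS | VC [58, 34]
  [11] addr=0xe6 blk=14 s=6: MISS | VC [58, 34, 38]
  [12] addr=0x168 blk=22 s=6: MISS | VC [58, 34, 38, 14]
  [13] addr=0xe8 blk=14 s=6: VC-HIT | VC [58, 34, 38, 22]
  [14] addr=0x86 blk=8 s=0: MISS | VC [58, 34, 38, 22, 32]
  [15] addr=0x101 blk=16 s=0: MISS | VC [58, 34, 38, 22, 32, 8]
  [16] addr=0x8d blk=8 s=0: VC-HIT | VC [58, 34, 38, 22, 32, 16]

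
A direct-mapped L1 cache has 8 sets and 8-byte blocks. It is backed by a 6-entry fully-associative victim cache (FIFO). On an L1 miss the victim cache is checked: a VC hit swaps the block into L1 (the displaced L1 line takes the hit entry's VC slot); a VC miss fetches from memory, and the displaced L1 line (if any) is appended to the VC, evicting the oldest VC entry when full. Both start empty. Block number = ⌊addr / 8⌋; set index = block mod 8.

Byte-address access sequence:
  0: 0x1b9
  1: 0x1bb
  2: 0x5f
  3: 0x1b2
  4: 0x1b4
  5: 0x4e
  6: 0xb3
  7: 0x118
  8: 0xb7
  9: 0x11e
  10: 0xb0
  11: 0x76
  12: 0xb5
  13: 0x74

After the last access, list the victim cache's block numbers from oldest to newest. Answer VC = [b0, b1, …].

VC = [54, 11, 22]

0: 0x1b9 (blk 55, set 7) → MISS  vc=[]
1: 0x1bb (blk 55, set 7) → L1-HIT  vc=[]
2: 0x5f (blk 11, set 3) → MISS  vc=[]
3: 0x1b2 (blk 54, set 6) → MISS  vc=[]
4: 0x1b4 (blk 54, set 6) → L1-HIT  vc=[]
5: 0x4e (blk 9, set 1) → MISS  vc=[]
6: 0xb3 (blk 22, set 6) → MISS  vc=[54]
7: 0x118 (blk 35, set 3) → MISS  vc=[54, 11]
8: 0xb7 (blk 22, set 6) → L1-HIT  vc=[54, 11]
9: 0x11e (blk 35, set 3) → L1-HIT  vc=[54, 11]
10: 0xb0 (blk 22, set 6) → L1-HIT  vc=[54, 11]
11: 0x76 (blk 14, set 6) → MISS  vc=[54, 11, 22]
12: 0xb5 (blk 22, set 6) → VC-HIT  vc=[54, 11, 14]
13: 0x74 (blk 14, set 6) → VC-HIT  vc=[54, 11, 22]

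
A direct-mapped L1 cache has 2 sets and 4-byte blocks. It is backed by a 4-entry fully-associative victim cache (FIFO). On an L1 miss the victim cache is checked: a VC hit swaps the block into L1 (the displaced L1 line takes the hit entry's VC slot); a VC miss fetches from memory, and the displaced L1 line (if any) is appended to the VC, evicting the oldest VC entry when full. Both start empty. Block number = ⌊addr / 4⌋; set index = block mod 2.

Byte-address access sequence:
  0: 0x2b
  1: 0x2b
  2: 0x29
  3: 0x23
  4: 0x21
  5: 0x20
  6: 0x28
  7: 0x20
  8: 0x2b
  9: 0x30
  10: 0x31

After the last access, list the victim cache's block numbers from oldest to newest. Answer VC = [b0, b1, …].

  [0] addr=0x2b blk=10 s=0: MISS | VC []
  [1] addr=0x2b blk=10 s=0: L1-HIT | VC []
  [2] addr=0x29 blk=10 s=0: L1-HIT | VC []
  [3] addr=0x23 blk=8 s=0: MISS | VC [10]
  [4] addr=0x21 blk=8 s=0: L1-HIT | VC [10]
  [5] addr=0x20 blk=8 s=0: L1-HIT | VC [10]
  [6] addr=0x28 blk=10 s=0: VC-HIT | VC [8]
  [7] addr=0x20 blk=8 s=0: VC-HIT | VC [10]
  [8] addr=0x2b blk=10 s=0: VC-HIT | VC [8]
  [9] addr=0x30 blk=12 s=0: MISS | VC [8, 10]
  [10] addr=0x31 blk=12 s=0: L1-HIT | VC [8, 10]

VC = [8, 10]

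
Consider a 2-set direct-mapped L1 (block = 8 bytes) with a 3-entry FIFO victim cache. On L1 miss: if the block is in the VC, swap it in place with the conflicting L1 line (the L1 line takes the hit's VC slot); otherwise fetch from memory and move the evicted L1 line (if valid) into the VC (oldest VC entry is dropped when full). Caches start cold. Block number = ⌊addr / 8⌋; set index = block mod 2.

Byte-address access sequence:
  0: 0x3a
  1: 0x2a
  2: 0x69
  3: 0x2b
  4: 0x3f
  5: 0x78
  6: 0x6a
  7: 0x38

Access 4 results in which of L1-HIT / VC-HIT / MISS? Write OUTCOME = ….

0: 0x3a (blk 7, set 1) → MISS  vc=[]
1: 0x2a (blk 5, set 1) → MISS  vc=[7]
2: 0x69 (blk 13, set 1) → MISS  vc=[7, 5]
3: 0x2b (blk 5, set 1) → VC-HIT  vc=[7, 13]
4: 0x3f (blk 7, set 1) → VC-HIT  vc=[5, 13]
5: 0x78 (blk 15, set 1) → MISS  vc=[5, 13, 7]
6: 0x6a (blk 13, set 1) → VC-HIT  vc=[5, 15, 7]
7: 0x38 (blk 7, set 1) → VC-HIT  vc=[5, 15, 13]

OUTCOME = VC-HIT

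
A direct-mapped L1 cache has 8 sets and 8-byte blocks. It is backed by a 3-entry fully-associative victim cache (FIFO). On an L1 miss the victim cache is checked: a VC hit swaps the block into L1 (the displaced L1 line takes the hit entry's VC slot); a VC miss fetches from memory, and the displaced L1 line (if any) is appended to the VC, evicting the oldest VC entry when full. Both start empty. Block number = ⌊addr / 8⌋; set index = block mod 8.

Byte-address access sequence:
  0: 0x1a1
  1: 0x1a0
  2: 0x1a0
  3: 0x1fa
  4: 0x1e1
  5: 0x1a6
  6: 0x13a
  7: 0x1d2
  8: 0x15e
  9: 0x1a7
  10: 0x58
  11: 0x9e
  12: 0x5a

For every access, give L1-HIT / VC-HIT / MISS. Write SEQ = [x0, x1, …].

#0 0x1a1→b52/s4 MISS; vc=[]
#1 0x1a0→b52/s4 L1-HIT; vc=[]
#2 0x1a0→b52/s4 L1-HIT; vc=[]
#3 0x1fa→b63/s7 MISS; vc=[]
#4 0x1e1→b60/s4 MISS; vc=[52]
#5 0x1a6→b52/s4 VC-HIT; vc=[60]
#6 0x13a→b39/s7 MISS; vc=[60,63]
#7 0x1d2→b58/s2 MISS; vc=[60,63]
#8 0x15e→b43/s3 MISS; vc=[60,63]
#9 0x1a7→b52/s4 L1-HIT; vc=[60,63]
#10 0x58→b11/s3 MISS; vc=[60,63,43]
#11 0x9e→b19/s3 MISS; vc=[63,43,11]
#12 0x5a→b11/s3 VC-HIT; vc=[63,43,19]

SEQ = [MISS, L1-HIT, L1-HIT, MISS, MISS, VC-HIT, MISS, MISS, MISS, L1-HIT, MISS, MISS, VC-HIT]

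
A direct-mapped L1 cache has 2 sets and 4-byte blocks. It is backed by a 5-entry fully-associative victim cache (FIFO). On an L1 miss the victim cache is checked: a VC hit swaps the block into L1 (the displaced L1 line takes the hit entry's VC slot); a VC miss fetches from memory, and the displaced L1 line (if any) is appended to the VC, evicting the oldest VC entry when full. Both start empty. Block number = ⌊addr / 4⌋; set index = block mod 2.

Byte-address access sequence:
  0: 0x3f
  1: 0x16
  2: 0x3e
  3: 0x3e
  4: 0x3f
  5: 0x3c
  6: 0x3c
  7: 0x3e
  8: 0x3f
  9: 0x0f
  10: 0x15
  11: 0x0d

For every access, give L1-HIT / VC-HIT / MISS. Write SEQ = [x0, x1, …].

SEQ = [MISS, MISS, VC-HIT, L1-HIT, L1-HIT, L1-HIT, L1-HIT, L1-HIT, L1-HIT, MISS, VC-HIT, VC-HIT]

#0 0x3f→b15/s1 MISS; vc=[]
#1 0x16→b5/s1 MISS; vc=[15]
#2 0x3e→b15/s1 VC-HIT; vc=[5]
#3 0x3e→b15/s1 L1-HIT; vc=[5]
#4 0x3f→b15/s1 L1-HIT; vc=[5]
#5 0x3c→b15/s1 L1-HIT; vc=[5]
#6 0x3c→b15/s1 L1-HIT; vc=[5]
#7 0x3e→b15/s1 L1-HIT; vc=[5]
#8 0x3f→b15/s1 L1-HIT; vc=[5]
#9 0xf→b3/s1 MISS; vc=[5,15]
#10 0x15→b5/s1 VC-HIT; vc=[3,15]
#11 0xd→b3/s1 VC-HIT; vc=[5,15]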